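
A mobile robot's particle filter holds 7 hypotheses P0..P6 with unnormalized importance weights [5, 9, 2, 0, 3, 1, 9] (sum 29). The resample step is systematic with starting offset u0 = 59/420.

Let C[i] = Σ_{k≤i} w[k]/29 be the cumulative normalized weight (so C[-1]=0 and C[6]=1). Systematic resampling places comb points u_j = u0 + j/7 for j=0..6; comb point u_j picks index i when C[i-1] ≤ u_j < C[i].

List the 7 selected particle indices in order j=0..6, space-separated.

0 1 1 4 6 6 6

C = [5/29, 14/29, 16/29, 16/29, 19/29, 20/29, 1]
j=0: u_0=59/420 ∈ [0, 5/29) → index 0
j=1: u_1=17/60 ∈ [5/29, 14/29) → index 1
j=2: u_2=179/420 ∈ [5/29, 14/29) → index 1
j=3: u_3=239/420 ∈ [16/29, 19/29) → index 4
j=4: u_4=299/420 ∈ [20/29, 1) → index 6
j=5: u_5=359/420 ∈ [20/29, 1) → index 6
j=6: u_6=419/420 ∈ [20/29, 1) → index 6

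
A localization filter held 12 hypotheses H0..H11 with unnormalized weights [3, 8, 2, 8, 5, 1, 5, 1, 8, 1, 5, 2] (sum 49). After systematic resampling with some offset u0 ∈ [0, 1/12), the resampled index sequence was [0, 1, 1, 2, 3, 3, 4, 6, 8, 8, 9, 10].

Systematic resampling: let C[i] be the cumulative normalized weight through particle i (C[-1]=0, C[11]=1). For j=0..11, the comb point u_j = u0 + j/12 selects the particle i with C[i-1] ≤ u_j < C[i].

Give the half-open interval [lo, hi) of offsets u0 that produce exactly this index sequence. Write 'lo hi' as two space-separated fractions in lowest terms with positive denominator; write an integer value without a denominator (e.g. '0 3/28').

1/147 1/84

C = [3/49, 11/49, 13/49, 3/7, 26/49, 27/49, 32/49, 33/49, 41/49, 6/7, 47/49, 1]
j=0 picked index 0: u0 ∈ [0, 3/49)
j=1 picked index 1: u0 ∈ [-13/588, 83/588)
j=2 picked index 1: u0 ∈ [-31/294, 17/294)
j=3 picked index 2: u0 ∈ [-5/196, 3/196)
j=4 picked index 3: u0 ∈ [-10/147, 2/21)
j=5 picked index 3: u0 ∈ [-89/588, 1/84)
j=6 picked index 4: u0 ∈ [-1/14, 3/98)
j=7 picked index 6: u0 ∈ [-19/588, 41/588)
j=8 picked index 8: u0 ∈ [1/147, 25/147)
j=9 picked index 8: u0 ∈ [-15/196, 17/196)
j=10 picked index 9: u0 ∈ [1/294, 1/42)
j=11 picked index 10: u0 ∈ [-5/84, 25/588)
intersection: [1/147, 1/84)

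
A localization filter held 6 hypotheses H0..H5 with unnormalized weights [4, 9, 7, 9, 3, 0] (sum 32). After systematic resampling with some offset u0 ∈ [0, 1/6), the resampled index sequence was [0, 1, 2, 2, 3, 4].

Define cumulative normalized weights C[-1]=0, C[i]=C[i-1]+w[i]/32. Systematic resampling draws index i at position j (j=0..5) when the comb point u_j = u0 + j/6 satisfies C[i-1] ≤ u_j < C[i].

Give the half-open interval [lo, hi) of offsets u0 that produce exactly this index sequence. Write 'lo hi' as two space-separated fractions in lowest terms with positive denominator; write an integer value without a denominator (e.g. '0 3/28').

7/96 1/8

C = [1/8, 13/32, 5/8, 29/32, 1, 1]
j=0 picked index 0: u0 ∈ [0, 1/8)
j=1 picked index 1: u0 ∈ [-1/24, 23/96)
j=2 picked index 2: u0 ∈ [7/96, 7/24)
j=3 picked index 2: u0 ∈ [-3/32, 1/8)
j=4 picked index 3: u0 ∈ [-1/24, 23/96)
j=5 picked index 4: u0 ∈ [7/96, 1/6)
intersection: [7/96, 1/8)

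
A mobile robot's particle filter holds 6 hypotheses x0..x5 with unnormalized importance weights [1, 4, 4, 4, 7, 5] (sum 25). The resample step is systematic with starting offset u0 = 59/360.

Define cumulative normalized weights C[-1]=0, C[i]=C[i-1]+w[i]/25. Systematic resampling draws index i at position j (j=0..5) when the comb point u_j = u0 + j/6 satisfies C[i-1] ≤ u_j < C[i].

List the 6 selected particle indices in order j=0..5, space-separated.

1 2 3 4 5 5

C = [1/25, 1/5, 9/25, 13/25, 4/5, 1]
j=0: u_0=59/360 ∈ [1/25, 1/5) → index 1
j=1: u_1=119/360 ∈ [1/5, 9/25) → index 2
j=2: u_2=179/360 ∈ [9/25, 13/25) → index 3
j=3: u_3=239/360 ∈ [13/25, 4/5) → index 4
j=4: u_4=299/360 ∈ [4/5, 1) → index 5
j=5: u_5=359/360 ∈ [4/5, 1) → index 5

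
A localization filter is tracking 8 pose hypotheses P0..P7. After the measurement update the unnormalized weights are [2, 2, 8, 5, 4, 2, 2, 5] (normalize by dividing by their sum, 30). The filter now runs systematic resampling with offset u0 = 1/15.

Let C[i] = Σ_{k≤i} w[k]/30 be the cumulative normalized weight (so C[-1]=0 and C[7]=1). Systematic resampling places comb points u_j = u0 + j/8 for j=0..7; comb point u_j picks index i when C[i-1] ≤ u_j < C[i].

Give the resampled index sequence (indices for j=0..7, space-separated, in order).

C = [1/15, 2/15, 2/5, 17/30, 7/10, 23/30, 5/6, 1]
j=0: u_0=1/15 ∈ [1/15, 2/15) → index 1
j=1: u_1=23/120 ∈ [2/15, 2/5) → index 2
j=2: u_2=19/60 ∈ [2/15, 2/5) → index 2
j=3: u_3=53/120 ∈ [2/5, 17/30) → index 3
j=4: u_4=17/30 ∈ [17/30, 7/10) → index 4
j=5: u_5=83/120 ∈ [17/30, 7/10) → index 4
j=6: u_6=49/60 ∈ [23/30, 5/6) → index 6
j=7: u_7=113/120 ∈ [5/6, 1) → index 7

1 2 2 3 4 4 6 7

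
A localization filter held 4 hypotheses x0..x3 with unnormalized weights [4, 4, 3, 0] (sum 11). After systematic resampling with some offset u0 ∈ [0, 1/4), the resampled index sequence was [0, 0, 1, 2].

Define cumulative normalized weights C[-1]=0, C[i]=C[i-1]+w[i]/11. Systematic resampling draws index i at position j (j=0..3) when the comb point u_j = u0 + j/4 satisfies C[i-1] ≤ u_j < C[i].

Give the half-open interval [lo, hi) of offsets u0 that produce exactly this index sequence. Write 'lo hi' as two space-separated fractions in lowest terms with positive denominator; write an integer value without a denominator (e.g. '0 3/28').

0 5/44

C = [4/11, 8/11, 1, 1]
j=0 picked index 0: u0 ∈ [0, 4/11)
j=1 picked index 0: u0 ∈ [-1/4, 5/44)
j=2 picked index 1: u0 ∈ [-3/22, 5/22)
j=3 picked index 2: u0 ∈ [-1/44, 1/4)
intersection: [0, 5/44)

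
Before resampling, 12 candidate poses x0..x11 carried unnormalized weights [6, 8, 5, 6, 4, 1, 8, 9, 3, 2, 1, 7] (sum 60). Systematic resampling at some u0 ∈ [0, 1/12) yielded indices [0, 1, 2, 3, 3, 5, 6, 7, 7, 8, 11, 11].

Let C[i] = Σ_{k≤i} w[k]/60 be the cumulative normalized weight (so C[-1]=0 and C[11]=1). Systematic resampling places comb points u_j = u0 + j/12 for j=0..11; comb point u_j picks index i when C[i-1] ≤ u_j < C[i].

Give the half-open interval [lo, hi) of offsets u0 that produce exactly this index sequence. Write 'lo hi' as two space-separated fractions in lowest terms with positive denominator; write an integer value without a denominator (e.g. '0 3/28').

1/15 1/12

C = [1/10, 7/30, 19/60, 5/12, 29/60, 1/2, 19/30, 47/60, 5/6, 13/15, 53/60, 1]
j=0 picked index 0: u0 ∈ [0, 1/10)
j=1 picked index 1: u0 ∈ [1/60, 3/20)
j=2 picked index 2: u0 ∈ [1/15, 3/20)
j=3 picked index 3: u0 ∈ [1/15, 1/6)
j=4 picked index 3: u0 ∈ [-1/60, 1/12)
j=5 picked index 5: u0 ∈ [1/15, 1/12)
j=6 picked index 6: u0 ∈ [0, 2/15)
j=7 picked index 7: u0 ∈ [1/20, 1/5)
j=8 picked index 7: u0 ∈ [-1/30, 7/60)
j=9 picked index 8: u0 ∈ [1/30, 1/12)
j=10 picked index 11: u0 ∈ [1/20, 1/6)
j=11 picked index 11: u0 ∈ [-1/30, 1/12)
intersection: [1/15, 1/12)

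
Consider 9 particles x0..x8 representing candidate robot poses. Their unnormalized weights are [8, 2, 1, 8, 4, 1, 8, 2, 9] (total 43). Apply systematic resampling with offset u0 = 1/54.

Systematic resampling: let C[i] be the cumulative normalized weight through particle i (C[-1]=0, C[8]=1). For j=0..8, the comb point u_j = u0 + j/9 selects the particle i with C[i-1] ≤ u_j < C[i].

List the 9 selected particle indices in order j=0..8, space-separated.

0 0 2 3 4 6 6 8 8

C = [8/43, 10/43, 11/43, 19/43, 23/43, 24/43, 32/43, 34/43, 1]
j=0: u_0=1/54 ∈ [0, 8/43) → index 0
j=1: u_1=7/54 ∈ [0, 8/43) → index 0
j=2: u_2=13/54 ∈ [10/43, 11/43) → index 2
j=3: u_3=19/54 ∈ [11/43, 19/43) → index 3
j=4: u_4=25/54 ∈ [19/43, 23/43) → index 4
j=5: u_5=31/54 ∈ [24/43, 32/43) → index 6
j=6: u_6=37/54 ∈ [24/43, 32/43) → index 6
j=7: u_7=43/54 ∈ [34/43, 1) → index 8
j=8: u_8=49/54 ∈ [34/43, 1) → index 8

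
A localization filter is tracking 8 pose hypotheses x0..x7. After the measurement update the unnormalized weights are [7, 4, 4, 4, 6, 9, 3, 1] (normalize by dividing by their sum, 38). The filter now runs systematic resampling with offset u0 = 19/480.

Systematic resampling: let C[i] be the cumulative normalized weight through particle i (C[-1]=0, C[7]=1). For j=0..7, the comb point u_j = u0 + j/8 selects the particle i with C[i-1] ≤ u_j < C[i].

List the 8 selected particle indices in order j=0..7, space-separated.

0 0 2 3 4 5 5 6

C = [7/38, 11/38, 15/38, 1/2, 25/38, 17/19, 37/38, 1]
j=0: u_0=19/480 ∈ [0, 7/38) → index 0
j=1: u_1=79/480 ∈ [0, 7/38) → index 0
j=2: u_2=139/480 ∈ [11/38, 15/38) → index 2
j=3: u_3=199/480 ∈ [15/38, 1/2) → index 3
j=4: u_4=259/480 ∈ [1/2, 25/38) → index 4
j=5: u_5=319/480 ∈ [25/38, 17/19) → index 5
j=6: u_6=379/480 ∈ [25/38, 17/19) → index 5
j=7: u_7=439/480 ∈ [17/19, 37/38) → index 6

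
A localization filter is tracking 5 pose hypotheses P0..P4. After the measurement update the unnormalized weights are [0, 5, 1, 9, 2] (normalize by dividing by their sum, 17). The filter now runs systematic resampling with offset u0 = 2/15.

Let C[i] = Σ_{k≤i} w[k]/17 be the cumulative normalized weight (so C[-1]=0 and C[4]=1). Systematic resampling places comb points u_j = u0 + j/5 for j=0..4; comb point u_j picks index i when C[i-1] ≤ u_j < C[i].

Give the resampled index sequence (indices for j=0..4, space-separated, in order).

1 2 3 3 4

C = [0, 5/17, 6/17, 15/17, 1]
j=0: u_0=2/15 ∈ [0, 5/17) → index 1
j=1: u_1=1/3 ∈ [5/17, 6/17) → index 2
j=2: u_2=8/15 ∈ [6/17, 15/17) → index 3
j=3: u_3=11/15 ∈ [6/17, 15/17) → index 3
j=4: u_4=14/15 ∈ [15/17, 1) → index 4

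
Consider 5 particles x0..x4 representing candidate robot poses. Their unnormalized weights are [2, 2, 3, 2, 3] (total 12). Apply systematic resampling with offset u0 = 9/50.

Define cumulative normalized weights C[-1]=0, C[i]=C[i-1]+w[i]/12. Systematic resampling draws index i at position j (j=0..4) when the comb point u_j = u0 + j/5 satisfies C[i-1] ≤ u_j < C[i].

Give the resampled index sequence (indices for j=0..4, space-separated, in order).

1 2 2 4 4

C = [1/6, 1/3, 7/12, 3/4, 1]
j=0: u_0=9/50 ∈ [1/6, 1/3) → index 1
j=1: u_1=19/50 ∈ [1/3, 7/12) → index 2
j=2: u_2=29/50 ∈ [1/3, 7/12) → index 2
j=3: u_3=39/50 ∈ [3/4, 1) → index 4
j=4: u_4=49/50 ∈ [3/4, 1) → index 4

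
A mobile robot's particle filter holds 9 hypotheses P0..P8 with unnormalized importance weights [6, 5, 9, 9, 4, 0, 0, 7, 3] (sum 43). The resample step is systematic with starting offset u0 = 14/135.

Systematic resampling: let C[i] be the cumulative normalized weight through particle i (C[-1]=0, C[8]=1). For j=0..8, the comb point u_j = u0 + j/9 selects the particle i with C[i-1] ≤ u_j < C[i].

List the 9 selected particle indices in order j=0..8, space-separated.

0 1 2 2 3 3 7 7 8

C = [6/43, 11/43, 20/43, 29/43, 33/43, 33/43, 33/43, 40/43, 1]
j=0: u_0=14/135 ∈ [0, 6/43) → index 0
j=1: u_1=29/135 ∈ [6/43, 11/43) → index 1
j=2: u_2=44/135 ∈ [11/43, 20/43) → index 2
j=3: u_3=59/135 ∈ [11/43, 20/43) → index 2
j=4: u_4=74/135 ∈ [20/43, 29/43) → index 3
j=5: u_5=89/135 ∈ [20/43, 29/43) → index 3
j=6: u_6=104/135 ∈ [33/43, 40/43) → index 7
j=7: u_7=119/135 ∈ [33/43, 40/43) → index 7
j=8: u_8=134/135 ∈ [40/43, 1) → index 8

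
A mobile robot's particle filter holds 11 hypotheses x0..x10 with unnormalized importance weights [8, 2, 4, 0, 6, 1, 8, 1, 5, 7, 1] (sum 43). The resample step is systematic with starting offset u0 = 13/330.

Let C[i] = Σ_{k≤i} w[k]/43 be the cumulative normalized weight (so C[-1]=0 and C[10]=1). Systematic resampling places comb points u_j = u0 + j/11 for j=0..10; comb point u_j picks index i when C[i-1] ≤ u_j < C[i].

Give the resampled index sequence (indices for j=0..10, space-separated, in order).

C = [8/43, 10/43, 14/43, 14/43, 20/43, 21/43, 29/43, 30/43, 35/43, 42/43, 1]
j=0: u_0=13/330 ∈ [0, 8/43) → index 0
j=1: u_1=43/330 ∈ [0, 8/43) → index 0
j=2: u_2=73/330 ∈ [8/43, 10/43) → index 1
j=3: u_3=103/330 ∈ [10/43, 14/43) → index 2
j=4: u_4=133/330 ∈ [14/43, 20/43) → index 4
j=5: u_5=163/330 ∈ [21/43, 29/43) → index 6
j=6: u_6=193/330 ∈ [21/43, 29/43) → index 6
j=7: u_7=223/330 ∈ [29/43, 30/43) → index 7
j=8: u_8=23/30 ∈ [30/43, 35/43) → index 8
j=9: u_9=283/330 ∈ [35/43, 42/43) → index 9
j=10: u_10=313/330 ∈ [35/43, 42/43) → index 9

0 0 1 2 4 6 6 7 8 9 9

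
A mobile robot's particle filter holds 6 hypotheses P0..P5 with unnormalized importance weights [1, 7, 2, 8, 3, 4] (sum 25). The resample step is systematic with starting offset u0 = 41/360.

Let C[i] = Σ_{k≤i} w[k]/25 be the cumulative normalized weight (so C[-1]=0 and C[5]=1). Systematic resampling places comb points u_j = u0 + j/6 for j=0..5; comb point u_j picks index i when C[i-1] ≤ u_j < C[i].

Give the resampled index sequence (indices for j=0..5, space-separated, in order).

1 1 3 3 4 5

C = [1/25, 8/25, 2/5, 18/25, 21/25, 1]
j=0: u_0=41/360 ∈ [1/25, 8/25) → index 1
j=1: u_1=101/360 ∈ [1/25, 8/25) → index 1
j=2: u_2=161/360 ∈ [2/5, 18/25) → index 3
j=3: u_3=221/360 ∈ [2/5, 18/25) → index 3
j=4: u_4=281/360 ∈ [18/25, 21/25) → index 4
j=5: u_5=341/360 ∈ [21/25, 1) → index 5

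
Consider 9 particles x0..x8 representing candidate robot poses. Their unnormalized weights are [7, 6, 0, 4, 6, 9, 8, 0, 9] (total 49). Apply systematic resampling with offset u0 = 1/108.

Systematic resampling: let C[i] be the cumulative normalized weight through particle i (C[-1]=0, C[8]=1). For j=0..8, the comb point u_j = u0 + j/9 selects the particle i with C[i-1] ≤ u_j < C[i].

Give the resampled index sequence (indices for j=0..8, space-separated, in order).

0 0 1 3 4 5 6 6 8

C = [1/7, 13/49, 13/49, 17/49, 23/49, 32/49, 40/49, 40/49, 1]
j=0: u_0=1/108 ∈ [0, 1/7) → index 0
j=1: u_1=13/108 ∈ [0, 1/7) → index 0
j=2: u_2=25/108 ∈ [1/7, 13/49) → index 1
j=3: u_3=37/108 ∈ [13/49, 17/49) → index 3
j=4: u_4=49/108 ∈ [17/49, 23/49) → index 4
j=5: u_5=61/108 ∈ [23/49, 32/49) → index 5
j=6: u_6=73/108 ∈ [32/49, 40/49) → index 6
j=7: u_7=85/108 ∈ [32/49, 40/49) → index 6
j=8: u_8=97/108 ∈ [40/49, 1) → index 8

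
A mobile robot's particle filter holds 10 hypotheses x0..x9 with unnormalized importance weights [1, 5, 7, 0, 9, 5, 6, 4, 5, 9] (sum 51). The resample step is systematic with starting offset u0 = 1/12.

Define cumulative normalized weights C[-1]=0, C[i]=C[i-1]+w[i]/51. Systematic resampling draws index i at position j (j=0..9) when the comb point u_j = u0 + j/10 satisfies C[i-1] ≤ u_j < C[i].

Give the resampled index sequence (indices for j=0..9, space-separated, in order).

1 2 4 4 5 6 7 8 9 9

C = [1/51, 2/17, 13/51, 13/51, 22/51, 9/17, 11/17, 37/51, 14/17, 1]
j=0: u_0=1/12 ∈ [1/51, 2/17) → index 1
j=1: u_1=11/60 ∈ [2/17, 13/51) → index 2
j=2: u_2=17/60 ∈ [13/51, 22/51) → index 4
j=3: u_3=23/60 ∈ [13/51, 22/51) → index 4
j=4: u_4=29/60 ∈ [22/51, 9/17) → index 5
j=5: u_5=7/12 ∈ [9/17, 11/17) → index 6
j=6: u_6=41/60 ∈ [11/17, 37/51) → index 7
j=7: u_7=47/60 ∈ [37/51, 14/17) → index 8
j=8: u_8=53/60 ∈ [14/17, 1) → index 9
j=9: u_9=59/60 ∈ [14/17, 1) → index 9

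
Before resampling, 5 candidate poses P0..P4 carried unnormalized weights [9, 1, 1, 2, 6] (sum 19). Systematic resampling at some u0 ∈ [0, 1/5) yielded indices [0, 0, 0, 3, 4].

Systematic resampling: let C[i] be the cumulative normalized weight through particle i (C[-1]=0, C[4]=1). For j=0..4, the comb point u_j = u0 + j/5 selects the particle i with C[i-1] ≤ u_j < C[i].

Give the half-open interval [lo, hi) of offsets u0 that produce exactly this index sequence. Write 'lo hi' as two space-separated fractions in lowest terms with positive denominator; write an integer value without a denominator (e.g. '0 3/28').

0 7/95

C = [9/19, 10/19, 11/19, 13/19, 1]
j=0 picked index 0: u0 ∈ [0, 9/19)
j=1 picked index 0: u0 ∈ [-1/5, 26/95)
j=2 picked index 0: u0 ∈ [-2/5, 7/95)
j=3 picked index 3: u0 ∈ [-2/95, 8/95)
j=4 picked index 4: u0 ∈ [-11/95, 1/5)
intersection: [0, 7/95)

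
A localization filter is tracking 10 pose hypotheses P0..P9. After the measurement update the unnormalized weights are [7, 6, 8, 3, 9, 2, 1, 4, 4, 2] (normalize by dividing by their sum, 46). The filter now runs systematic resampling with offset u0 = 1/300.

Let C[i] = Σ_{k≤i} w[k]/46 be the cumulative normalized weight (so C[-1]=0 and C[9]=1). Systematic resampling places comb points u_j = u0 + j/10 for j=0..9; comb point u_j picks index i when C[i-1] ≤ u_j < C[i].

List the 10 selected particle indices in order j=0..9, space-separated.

0 0 1 2 2 3 4 4 7 8

C = [7/46, 13/46, 21/46, 12/23, 33/46, 35/46, 18/23, 20/23, 22/23, 1]
j=0: u_0=1/300 ∈ [0, 7/46) → index 0
j=1: u_1=31/300 ∈ [0, 7/46) → index 0
j=2: u_2=61/300 ∈ [7/46, 13/46) → index 1
j=3: u_3=91/300 ∈ [13/46, 21/46) → index 2
j=4: u_4=121/300 ∈ [13/46, 21/46) → index 2
j=5: u_5=151/300 ∈ [21/46, 12/23) → index 3
j=6: u_6=181/300 ∈ [12/23, 33/46) → index 4
j=7: u_7=211/300 ∈ [12/23, 33/46) → index 4
j=8: u_8=241/300 ∈ [18/23, 20/23) → index 7
j=9: u_9=271/300 ∈ [20/23, 22/23) → index 8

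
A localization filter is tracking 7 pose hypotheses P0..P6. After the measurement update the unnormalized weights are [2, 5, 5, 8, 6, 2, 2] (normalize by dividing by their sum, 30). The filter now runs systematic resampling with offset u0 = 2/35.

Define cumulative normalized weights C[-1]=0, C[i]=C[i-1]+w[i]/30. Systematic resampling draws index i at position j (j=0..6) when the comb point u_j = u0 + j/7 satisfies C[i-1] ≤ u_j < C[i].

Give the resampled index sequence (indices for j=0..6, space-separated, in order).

0 1 2 3 3 4 5

C = [1/15, 7/30, 2/5, 2/3, 13/15, 14/15, 1]
j=0: u_0=2/35 ∈ [0, 1/15) → index 0
j=1: u_1=1/5 ∈ [1/15, 7/30) → index 1
j=2: u_2=12/35 ∈ [7/30, 2/5) → index 2
j=3: u_3=17/35 ∈ [2/5, 2/3) → index 3
j=4: u_4=22/35 ∈ [2/5, 2/3) → index 3
j=5: u_5=27/35 ∈ [2/3, 13/15) → index 4
j=6: u_6=32/35 ∈ [13/15, 14/15) → index 5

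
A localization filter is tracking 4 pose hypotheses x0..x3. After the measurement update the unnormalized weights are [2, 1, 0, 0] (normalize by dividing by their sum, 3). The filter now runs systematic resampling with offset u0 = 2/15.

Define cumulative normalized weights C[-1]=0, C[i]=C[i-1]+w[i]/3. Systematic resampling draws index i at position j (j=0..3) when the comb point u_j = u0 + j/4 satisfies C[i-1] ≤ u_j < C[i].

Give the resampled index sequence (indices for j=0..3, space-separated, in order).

C = [2/3, 1, 1, 1]
j=0: u_0=2/15 ∈ [0, 2/3) → index 0
j=1: u_1=23/60 ∈ [0, 2/3) → index 0
j=2: u_2=19/30 ∈ [0, 2/3) → index 0
j=3: u_3=53/60 ∈ [2/3, 1) → index 1

0 0 0 1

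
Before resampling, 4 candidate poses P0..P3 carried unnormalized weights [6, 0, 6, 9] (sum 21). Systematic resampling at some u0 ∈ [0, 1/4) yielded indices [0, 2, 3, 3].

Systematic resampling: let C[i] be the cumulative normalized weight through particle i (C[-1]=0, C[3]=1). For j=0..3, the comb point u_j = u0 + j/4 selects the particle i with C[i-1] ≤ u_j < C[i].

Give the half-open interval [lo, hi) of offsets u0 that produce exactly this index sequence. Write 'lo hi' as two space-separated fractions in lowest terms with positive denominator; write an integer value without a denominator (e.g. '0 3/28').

1/14 1/4

C = [2/7, 2/7, 4/7, 1]
j=0 picked index 0: u0 ∈ [0, 2/7)
j=1 picked index 2: u0 ∈ [1/28, 9/28)
j=2 picked index 3: u0 ∈ [1/14, 1/2)
j=3 picked index 3: u0 ∈ [-5/28, 1/4)
intersection: [1/14, 1/4)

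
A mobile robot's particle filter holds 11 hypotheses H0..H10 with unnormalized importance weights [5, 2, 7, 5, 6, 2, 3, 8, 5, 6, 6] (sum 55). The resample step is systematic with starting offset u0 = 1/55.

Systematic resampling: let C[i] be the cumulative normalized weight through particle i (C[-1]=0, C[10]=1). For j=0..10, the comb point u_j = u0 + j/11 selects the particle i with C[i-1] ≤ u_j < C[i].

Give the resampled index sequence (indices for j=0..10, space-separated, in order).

0 1 2 3 4 5 7 7 8 9 10

C = [1/11, 7/55, 14/55, 19/55, 5/11, 27/55, 6/11, 38/55, 43/55, 49/55, 1]
j=0: u_0=1/55 ∈ [0, 1/11) → index 0
j=1: u_1=6/55 ∈ [1/11, 7/55) → index 1
j=2: u_2=1/5 ∈ [7/55, 14/55) → index 2
j=3: u_3=16/55 ∈ [14/55, 19/55) → index 3
j=4: u_4=21/55 ∈ [19/55, 5/11) → index 4
j=5: u_5=26/55 ∈ [5/11, 27/55) → index 5
j=6: u_6=31/55 ∈ [6/11, 38/55) → index 7
j=7: u_7=36/55 ∈ [6/11, 38/55) → index 7
j=8: u_8=41/55 ∈ [38/55, 43/55) → index 8
j=9: u_9=46/55 ∈ [43/55, 49/55) → index 9
j=10: u_10=51/55 ∈ [49/55, 1) → index 10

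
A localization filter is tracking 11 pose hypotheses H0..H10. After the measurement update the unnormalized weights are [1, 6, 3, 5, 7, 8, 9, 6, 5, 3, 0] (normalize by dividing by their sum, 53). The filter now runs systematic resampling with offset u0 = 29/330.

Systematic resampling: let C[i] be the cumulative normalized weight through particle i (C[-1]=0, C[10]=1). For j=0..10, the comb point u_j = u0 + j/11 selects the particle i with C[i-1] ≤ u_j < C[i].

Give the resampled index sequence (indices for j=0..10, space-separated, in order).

1 2 3 4 5 5 6 6 7 8 9

C = [1/53, 7/53, 10/53, 15/53, 22/53, 30/53, 39/53, 45/53, 50/53, 1, 1]
j=0: u_0=29/330 ∈ [1/53, 7/53) → index 1
j=1: u_1=59/330 ∈ [7/53, 10/53) → index 2
j=2: u_2=89/330 ∈ [10/53, 15/53) → index 3
j=3: u_3=119/330 ∈ [15/53, 22/53) → index 4
j=4: u_4=149/330 ∈ [22/53, 30/53) → index 5
j=5: u_5=179/330 ∈ [22/53, 30/53) → index 5
j=6: u_6=19/30 ∈ [30/53, 39/53) → index 6
j=7: u_7=239/330 ∈ [30/53, 39/53) → index 6
j=8: u_8=269/330 ∈ [39/53, 45/53) → index 7
j=9: u_9=299/330 ∈ [45/53, 50/53) → index 8
j=10: u_10=329/330 ∈ [50/53, 1) → index 9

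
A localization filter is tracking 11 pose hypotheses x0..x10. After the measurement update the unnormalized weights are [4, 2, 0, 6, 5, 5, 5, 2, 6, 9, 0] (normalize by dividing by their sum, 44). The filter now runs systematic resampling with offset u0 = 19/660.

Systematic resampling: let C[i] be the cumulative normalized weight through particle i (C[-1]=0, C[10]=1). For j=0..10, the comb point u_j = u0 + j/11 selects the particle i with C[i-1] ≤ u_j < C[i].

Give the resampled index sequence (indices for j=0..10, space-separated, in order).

0 1 3 4 5 5 6 8 8 9 9

C = [1/11, 3/22, 3/22, 3/11, 17/44, 1/2, 27/44, 29/44, 35/44, 1, 1]
j=0: u_0=19/660 ∈ [0, 1/11) → index 0
j=1: u_1=79/660 ∈ [1/11, 3/22) → index 1
j=2: u_2=139/660 ∈ [3/22, 3/11) → index 3
j=3: u_3=199/660 ∈ [3/11, 17/44) → index 4
j=4: u_4=259/660 ∈ [17/44, 1/2) → index 5
j=5: u_5=29/60 ∈ [17/44, 1/2) → index 5
j=6: u_6=379/660 ∈ [1/2, 27/44) → index 6
j=7: u_7=439/660 ∈ [29/44, 35/44) → index 8
j=8: u_8=499/660 ∈ [29/44, 35/44) → index 8
j=9: u_9=559/660 ∈ [35/44, 1) → index 9
j=10: u_10=619/660 ∈ [35/44, 1) → index 9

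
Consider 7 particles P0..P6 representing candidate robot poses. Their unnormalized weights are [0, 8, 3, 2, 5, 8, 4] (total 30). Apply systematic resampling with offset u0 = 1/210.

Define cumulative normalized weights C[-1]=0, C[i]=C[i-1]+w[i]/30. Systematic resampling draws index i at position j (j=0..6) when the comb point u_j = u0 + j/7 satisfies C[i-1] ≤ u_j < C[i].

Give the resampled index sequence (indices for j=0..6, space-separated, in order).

1 1 2 4 4 5 5

C = [0, 4/15, 11/30, 13/30, 3/5, 13/15, 1]
j=0: u_0=1/210 ∈ [0, 4/15) → index 1
j=1: u_1=31/210 ∈ [0, 4/15) → index 1
j=2: u_2=61/210 ∈ [4/15, 11/30) → index 2
j=3: u_3=13/30 ∈ [13/30, 3/5) → index 4
j=4: u_4=121/210 ∈ [13/30, 3/5) → index 4
j=5: u_5=151/210 ∈ [3/5, 13/15) → index 5
j=6: u_6=181/210 ∈ [3/5, 13/15) → index 5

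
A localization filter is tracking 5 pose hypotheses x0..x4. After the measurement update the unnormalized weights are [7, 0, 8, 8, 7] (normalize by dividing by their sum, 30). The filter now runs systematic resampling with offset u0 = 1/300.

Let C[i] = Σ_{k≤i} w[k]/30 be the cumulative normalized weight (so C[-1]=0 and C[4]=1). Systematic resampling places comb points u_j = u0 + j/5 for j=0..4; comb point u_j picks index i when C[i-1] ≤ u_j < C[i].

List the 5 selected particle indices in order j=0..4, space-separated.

0 0 2 3 4

C = [7/30, 7/30, 1/2, 23/30, 1]
j=0: u_0=1/300 ∈ [0, 7/30) → index 0
j=1: u_1=61/300 ∈ [0, 7/30) → index 0
j=2: u_2=121/300 ∈ [7/30, 1/2) → index 2
j=3: u_3=181/300 ∈ [1/2, 23/30) → index 3
j=4: u_4=241/300 ∈ [23/30, 1) → index 4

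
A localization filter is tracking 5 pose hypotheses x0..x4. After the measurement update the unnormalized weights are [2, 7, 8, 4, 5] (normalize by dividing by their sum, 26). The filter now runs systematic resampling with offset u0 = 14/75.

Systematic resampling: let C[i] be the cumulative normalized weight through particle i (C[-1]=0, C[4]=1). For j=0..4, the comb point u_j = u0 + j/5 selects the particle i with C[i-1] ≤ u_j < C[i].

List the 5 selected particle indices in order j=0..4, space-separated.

1 2 2 3 4

C = [1/13, 9/26, 17/26, 21/26, 1]
j=0: u_0=14/75 ∈ [1/13, 9/26) → index 1
j=1: u_1=29/75 ∈ [9/26, 17/26) → index 2
j=2: u_2=44/75 ∈ [9/26, 17/26) → index 2
j=3: u_3=59/75 ∈ [17/26, 21/26) → index 3
j=4: u_4=74/75 ∈ [21/26, 1) → index 4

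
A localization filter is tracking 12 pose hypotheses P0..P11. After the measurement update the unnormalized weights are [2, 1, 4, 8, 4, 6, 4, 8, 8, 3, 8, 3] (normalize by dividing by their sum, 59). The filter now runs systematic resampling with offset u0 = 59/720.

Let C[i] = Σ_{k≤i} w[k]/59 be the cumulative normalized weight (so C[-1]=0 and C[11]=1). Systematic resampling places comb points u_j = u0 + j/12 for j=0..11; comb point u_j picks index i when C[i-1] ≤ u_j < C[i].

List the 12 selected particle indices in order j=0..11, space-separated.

2 3 3 5 5 7 7 8 8 10 10 11

C = [2/59, 3/59, 7/59, 15/59, 19/59, 25/59, 29/59, 37/59, 45/59, 48/59, 56/59, 1]
j=0: u_0=59/720 ∈ [3/59, 7/59) → index 2
j=1: u_1=119/720 ∈ [7/59, 15/59) → index 3
j=2: u_2=179/720 ∈ [7/59, 15/59) → index 3
j=3: u_3=239/720 ∈ [19/59, 25/59) → index 5
j=4: u_4=299/720 ∈ [19/59, 25/59) → index 5
j=5: u_5=359/720 ∈ [29/59, 37/59) → index 7
j=6: u_6=419/720 ∈ [29/59, 37/59) → index 7
j=7: u_7=479/720 ∈ [37/59, 45/59) → index 8
j=8: u_8=539/720 ∈ [37/59, 45/59) → index 8
j=9: u_9=599/720 ∈ [48/59, 56/59) → index 10
j=10: u_10=659/720 ∈ [48/59, 56/59) → index 10
j=11: u_11=719/720 ∈ [56/59, 1) → index 11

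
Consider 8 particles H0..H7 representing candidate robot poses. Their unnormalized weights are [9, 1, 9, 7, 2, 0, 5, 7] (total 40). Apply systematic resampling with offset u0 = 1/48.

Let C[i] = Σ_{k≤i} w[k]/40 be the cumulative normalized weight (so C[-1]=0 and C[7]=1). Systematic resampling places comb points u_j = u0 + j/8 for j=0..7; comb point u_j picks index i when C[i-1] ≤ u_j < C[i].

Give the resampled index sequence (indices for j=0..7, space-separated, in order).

C = [9/40, 1/4, 19/40, 13/20, 7/10, 7/10, 33/40, 1]
j=0: u_0=1/48 ∈ [0, 9/40) → index 0
j=1: u_1=7/48 ∈ [0, 9/40) → index 0
j=2: u_2=13/48 ∈ [1/4, 19/40) → index 2
j=3: u_3=19/48 ∈ [1/4, 19/40) → index 2
j=4: u_4=25/48 ∈ [19/40, 13/20) → index 3
j=5: u_5=31/48 ∈ [19/40, 13/20) → index 3
j=6: u_6=37/48 ∈ [7/10, 33/40) → index 6
j=7: u_7=43/48 ∈ [33/40, 1) → index 7

0 0 2 2 3 3 6 7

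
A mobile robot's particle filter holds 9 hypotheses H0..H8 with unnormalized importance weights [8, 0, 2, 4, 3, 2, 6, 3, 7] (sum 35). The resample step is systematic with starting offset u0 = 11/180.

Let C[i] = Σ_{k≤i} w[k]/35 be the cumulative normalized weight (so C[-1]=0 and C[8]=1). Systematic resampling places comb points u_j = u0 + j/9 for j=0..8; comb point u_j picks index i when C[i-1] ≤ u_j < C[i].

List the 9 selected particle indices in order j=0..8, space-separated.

0 0 2 3 5 6 7 8 8

C = [8/35, 8/35, 2/7, 2/5, 17/35, 19/35, 5/7, 4/5, 1]
j=0: u_0=11/180 ∈ [0, 8/35) → index 0
j=1: u_1=31/180 ∈ [0, 8/35) → index 0
j=2: u_2=17/60 ∈ [8/35, 2/7) → index 2
j=3: u_3=71/180 ∈ [2/7, 2/5) → index 3
j=4: u_4=91/180 ∈ [17/35, 19/35) → index 5
j=5: u_5=37/60 ∈ [19/35, 5/7) → index 6
j=6: u_6=131/180 ∈ [5/7, 4/5) → index 7
j=7: u_7=151/180 ∈ [4/5, 1) → index 8
j=8: u_8=19/20 ∈ [4/5, 1) → index 8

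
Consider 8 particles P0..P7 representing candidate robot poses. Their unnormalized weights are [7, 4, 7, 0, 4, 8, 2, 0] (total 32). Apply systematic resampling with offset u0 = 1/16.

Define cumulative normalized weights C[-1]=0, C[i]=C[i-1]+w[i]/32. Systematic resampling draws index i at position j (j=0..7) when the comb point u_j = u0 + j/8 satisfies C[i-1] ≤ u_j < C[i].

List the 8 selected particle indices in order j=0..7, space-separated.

0 0 1 2 4 5 5 6

C = [7/32, 11/32, 9/16, 9/16, 11/16, 15/16, 1, 1]
j=0: u_0=1/16 ∈ [0, 7/32) → index 0
j=1: u_1=3/16 ∈ [0, 7/32) → index 0
j=2: u_2=5/16 ∈ [7/32, 11/32) → index 1
j=3: u_3=7/16 ∈ [11/32, 9/16) → index 2
j=4: u_4=9/16 ∈ [9/16, 11/16) → index 4
j=5: u_5=11/16 ∈ [11/16, 15/16) → index 5
j=6: u_6=13/16 ∈ [11/16, 15/16) → index 5
j=7: u_7=15/16 ∈ [15/16, 1) → index 6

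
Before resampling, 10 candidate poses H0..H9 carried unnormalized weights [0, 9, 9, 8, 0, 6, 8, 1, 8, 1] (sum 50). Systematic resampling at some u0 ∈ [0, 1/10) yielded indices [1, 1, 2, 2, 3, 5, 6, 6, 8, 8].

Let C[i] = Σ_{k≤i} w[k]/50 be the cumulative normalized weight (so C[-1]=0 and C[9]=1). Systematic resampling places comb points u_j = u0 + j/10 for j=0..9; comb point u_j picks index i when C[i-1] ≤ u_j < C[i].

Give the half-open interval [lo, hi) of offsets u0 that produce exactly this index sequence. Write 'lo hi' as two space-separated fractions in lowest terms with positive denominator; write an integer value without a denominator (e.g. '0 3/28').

C = [0, 9/50, 9/25, 13/25, 13/25, 16/25, 4/5, 41/50, 49/50, 1]
j=0 picked index 1: u0 ∈ [0, 9/50)
j=1 picked index 1: u0 ∈ [-1/10, 2/25)
j=2 picked index 2: u0 ∈ [-1/50, 4/25)
j=3 picked index 2: u0 ∈ [-3/25, 3/50)
j=4 picked index 3: u0 ∈ [-1/25, 3/25)
j=5 picked index 5: u0 ∈ [1/50, 7/50)
j=6 picked index 6: u0 ∈ [1/25, 1/5)
j=7 picked index 6: u0 ∈ [-3/50, 1/10)
j=8 picked index 8: u0 ∈ [1/50, 9/50)
j=9 picked index 8: u0 ∈ [-2/25, 2/25)
intersection: [1/25, 3/50)

1/25 3/50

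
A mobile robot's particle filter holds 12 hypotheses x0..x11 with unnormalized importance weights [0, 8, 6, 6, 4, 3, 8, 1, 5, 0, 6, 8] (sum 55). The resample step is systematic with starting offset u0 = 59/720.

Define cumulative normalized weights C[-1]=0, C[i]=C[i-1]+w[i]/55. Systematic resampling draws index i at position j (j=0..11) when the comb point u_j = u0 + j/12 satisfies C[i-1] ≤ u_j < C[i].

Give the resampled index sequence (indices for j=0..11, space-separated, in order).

1 2 2 3 4 6 6 8 10 10 11 11

C = [0, 8/55, 14/55, 4/11, 24/55, 27/55, 7/11, 36/55, 41/55, 41/55, 47/55, 1]
j=0: u_0=59/720 ∈ [0, 8/55) → index 1
j=1: u_1=119/720 ∈ [8/55, 14/55) → index 2
j=2: u_2=179/720 ∈ [8/55, 14/55) → index 2
j=3: u_3=239/720 ∈ [14/55, 4/11) → index 3
j=4: u_4=299/720 ∈ [4/11, 24/55) → index 4
j=5: u_5=359/720 ∈ [27/55, 7/11) → index 6
j=6: u_6=419/720 ∈ [27/55, 7/11) → index 6
j=7: u_7=479/720 ∈ [36/55, 41/55) → index 8
j=8: u_8=539/720 ∈ [41/55, 47/55) → index 10
j=9: u_9=599/720 ∈ [41/55, 47/55) → index 10
j=10: u_10=659/720 ∈ [47/55, 1) → index 11
j=11: u_11=719/720 ∈ [47/55, 1) → index 11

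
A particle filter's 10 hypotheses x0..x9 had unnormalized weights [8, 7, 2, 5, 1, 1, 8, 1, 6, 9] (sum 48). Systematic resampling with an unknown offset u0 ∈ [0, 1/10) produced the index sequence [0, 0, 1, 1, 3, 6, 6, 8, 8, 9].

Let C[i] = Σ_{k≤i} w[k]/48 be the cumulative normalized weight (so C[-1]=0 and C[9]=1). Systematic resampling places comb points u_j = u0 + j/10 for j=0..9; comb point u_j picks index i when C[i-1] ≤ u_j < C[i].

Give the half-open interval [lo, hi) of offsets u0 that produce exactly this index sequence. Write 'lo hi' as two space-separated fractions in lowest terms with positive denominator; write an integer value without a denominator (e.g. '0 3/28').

C = [1/6, 5/16, 17/48, 11/24, 23/48, 1/2, 2/3, 11/16, 13/16, 1]
j=0 picked index 0: u0 ∈ [0, 1/6)
j=1 picked index 0: u0 ∈ [-1/10, 1/15)
j=2 picked index 1: u0 ∈ [-1/30, 9/80)
j=3 picked index 1: u0 ∈ [-2/15, 1/80)
j=4 picked index 3: u0 ∈ [-11/240, 7/120)
j=5 picked index 6: u0 ∈ [0, 1/6)
j=6 picked index 6: u0 ∈ [-1/10, 1/15)
j=7 picked index 8: u0 ∈ [-1/80, 9/80)
j=8 picked index 8: u0 ∈ [-9/80, 1/80)
j=9 picked index 9: u0 ∈ [-7/80, 1/10)
intersection: [0, 1/80)

0 1/80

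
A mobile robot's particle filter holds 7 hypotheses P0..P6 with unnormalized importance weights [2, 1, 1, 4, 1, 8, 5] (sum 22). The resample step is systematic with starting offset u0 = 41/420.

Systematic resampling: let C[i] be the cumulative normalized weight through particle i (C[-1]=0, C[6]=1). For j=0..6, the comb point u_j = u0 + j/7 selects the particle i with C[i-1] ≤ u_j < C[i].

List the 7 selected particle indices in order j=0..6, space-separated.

C = [1/11, 3/22, 2/11, 4/11, 9/22, 17/22, 1]
j=0: u_0=41/420 ∈ [1/11, 3/22) → index 1
j=1: u_1=101/420 ∈ [2/11, 4/11) → index 3
j=2: u_2=23/60 ∈ [4/11, 9/22) → index 4
j=3: u_3=221/420 ∈ [9/22, 17/22) → index 5
j=4: u_4=281/420 ∈ [9/22, 17/22) → index 5
j=5: u_5=341/420 ∈ [17/22, 1) → index 6
j=6: u_6=401/420 ∈ [17/22, 1) → index 6

1 3 4 5 5 6 6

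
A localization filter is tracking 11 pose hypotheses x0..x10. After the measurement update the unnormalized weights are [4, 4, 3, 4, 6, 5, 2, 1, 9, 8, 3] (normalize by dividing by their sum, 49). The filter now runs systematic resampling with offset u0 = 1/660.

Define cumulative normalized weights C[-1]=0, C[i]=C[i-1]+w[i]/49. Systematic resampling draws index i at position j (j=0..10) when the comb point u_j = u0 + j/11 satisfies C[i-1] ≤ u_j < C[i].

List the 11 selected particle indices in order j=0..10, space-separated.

0 1 2 3 4 5 6 8 8 9 9

C = [4/49, 8/49, 11/49, 15/49, 3/7, 26/49, 4/7, 29/49, 38/49, 46/49, 1]
j=0: u_0=1/660 ∈ [0, 4/49) → index 0
j=1: u_1=61/660 ∈ [4/49, 8/49) → index 1
j=2: u_2=11/60 ∈ [8/49, 11/49) → index 2
j=3: u_3=181/660 ∈ [11/49, 15/49) → index 3
j=4: u_4=241/660 ∈ [15/49, 3/7) → index 4
j=5: u_5=301/660 ∈ [3/7, 26/49) → index 5
j=6: u_6=361/660 ∈ [26/49, 4/7) → index 6
j=7: u_7=421/660 ∈ [29/49, 38/49) → index 8
j=8: u_8=481/660 ∈ [29/49, 38/49) → index 8
j=9: u_9=541/660 ∈ [38/49, 46/49) → index 9
j=10: u_10=601/660 ∈ [38/49, 46/49) → index 9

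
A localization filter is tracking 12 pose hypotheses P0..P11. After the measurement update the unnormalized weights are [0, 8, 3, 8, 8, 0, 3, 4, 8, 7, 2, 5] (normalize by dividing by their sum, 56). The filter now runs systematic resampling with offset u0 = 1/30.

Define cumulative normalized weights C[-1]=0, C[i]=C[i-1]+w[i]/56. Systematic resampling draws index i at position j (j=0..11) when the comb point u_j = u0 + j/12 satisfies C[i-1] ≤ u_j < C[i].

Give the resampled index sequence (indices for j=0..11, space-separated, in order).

1 1 3 3 4 4 6 8 8 9 9 11

C = [0, 1/7, 11/56, 19/56, 27/56, 27/56, 15/28, 17/28, 3/4, 7/8, 51/56, 1]
j=0: u_0=1/30 ∈ [0, 1/7) → index 1
j=1: u_1=7/60 ∈ [0, 1/7) → index 1
j=2: u_2=1/5 ∈ [11/56, 19/56) → index 3
j=3: u_3=17/60 ∈ [11/56, 19/56) → index 3
j=4: u_4=11/30 ∈ [19/56, 27/56) → index 4
j=5: u_5=9/20 ∈ [19/56, 27/56) → index 4
j=6: u_6=8/15 ∈ [27/56, 15/28) → index 6
j=7: u_7=37/60 ∈ [17/28, 3/4) → index 8
j=8: u_8=7/10 ∈ [17/28, 3/4) → index 8
j=9: u_9=47/60 ∈ [3/4, 7/8) → index 9
j=10: u_10=13/15 ∈ [3/4, 7/8) → index 9
j=11: u_11=19/20 ∈ [51/56, 1) → index 11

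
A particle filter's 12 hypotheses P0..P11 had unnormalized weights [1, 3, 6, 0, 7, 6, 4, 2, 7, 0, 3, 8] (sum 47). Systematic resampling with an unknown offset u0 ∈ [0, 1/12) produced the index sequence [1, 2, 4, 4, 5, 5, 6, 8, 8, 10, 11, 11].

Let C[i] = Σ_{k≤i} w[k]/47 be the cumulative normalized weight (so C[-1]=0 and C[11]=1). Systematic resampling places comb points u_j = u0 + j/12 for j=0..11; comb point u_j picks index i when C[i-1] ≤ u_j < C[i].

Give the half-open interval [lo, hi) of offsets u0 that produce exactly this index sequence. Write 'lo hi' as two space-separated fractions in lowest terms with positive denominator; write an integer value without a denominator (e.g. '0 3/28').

C = [1/47, 4/47, 10/47, 10/47, 17/47, 23/47, 27/47, 29/47, 36/47, 36/47, 39/47, 1]
j=0 picked index 1: u0 ∈ [1/47, 4/47)
j=1 picked index 2: u0 ∈ [1/564, 73/564)
j=2 picked index 4: u0 ∈ [13/282, 55/282)
j=3 picked index 4: u0 ∈ [-7/188, 21/188)
j=4 picked index 5: u0 ∈ [4/141, 22/141)
j=5 picked index 5: u0 ∈ [-31/564, 41/564)
j=6 picked index 6: u0 ∈ [-1/94, 7/94)
j=7 picked index 8: u0 ∈ [19/564, 103/564)
j=8 picked index 8: u0 ∈ [-7/141, 14/141)
j=9 picked index 10: u0 ∈ [3/188, 15/188)
j=10 picked index 11: u0 ∈ [-1/282, 1/6)
j=11 picked index 11: u0 ∈ [-49/564, 1/12)
intersection: [13/282, 41/564)

13/282 41/564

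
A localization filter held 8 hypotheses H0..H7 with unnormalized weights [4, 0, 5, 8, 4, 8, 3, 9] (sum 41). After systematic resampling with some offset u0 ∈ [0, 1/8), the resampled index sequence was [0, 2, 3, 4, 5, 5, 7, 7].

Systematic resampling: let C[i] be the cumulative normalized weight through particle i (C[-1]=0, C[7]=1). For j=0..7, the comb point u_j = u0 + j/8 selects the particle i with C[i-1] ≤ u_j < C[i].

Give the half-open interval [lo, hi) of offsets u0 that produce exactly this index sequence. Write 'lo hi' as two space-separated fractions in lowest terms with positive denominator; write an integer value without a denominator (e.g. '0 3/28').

C = [4/41, 4/41, 9/41, 17/41, 21/41, 29/41, 32/41, 1]
j=0 picked index 0: u0 ∈ [0, 4/41)
j=1 picked index 2: u0 ∈ [-9/328, 31/328)
j=2 picked index 3: u0 ∈ [-5/164, 27/164)
j=3 picked index 4: u0 ∈ [13/328, 45/328)
j=4 picked index 5: u0 ∈ [1/82, 17/82)
j=5 picked index 5: u0 ∈ [-37/328, 27/328)
j=6 picked index 7: u0 ∈ [5/164, 1/4)
j=7 picked index 7: u0 ∈ [-31/328, 1/8)
intersection: [13/328, 27/328)

13/328 27/328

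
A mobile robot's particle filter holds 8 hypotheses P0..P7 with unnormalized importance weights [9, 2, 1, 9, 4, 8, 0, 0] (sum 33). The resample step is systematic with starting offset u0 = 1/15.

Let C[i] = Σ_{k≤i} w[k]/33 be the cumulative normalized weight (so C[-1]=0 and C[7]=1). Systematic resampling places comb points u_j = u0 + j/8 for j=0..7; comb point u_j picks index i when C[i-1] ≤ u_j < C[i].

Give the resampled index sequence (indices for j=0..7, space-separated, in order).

C = [3/11, 1/3, 4/11, 7/11, 25/33, 1, 1, 1]
j=0: u_0=1/15 ∈ [0, 3/11) → index 0
j=1: u_1=23/120 ∈ [0, 3/11) → index 0
j=2: u_2=19/60 ∈ [3/11, 1/3) → index 1
j=3: u_3=53/120 ∈ [4/11, 7/11) → index 3
j=4: u_4=17/30 ∈ [4/11, 7/11) → index 3
j=5: u_5=83/120 ∈ [7/11, 25/33) → index 4
j=6: u_6=49/60 ∈ [25/33, 1) → index 5
j=7: u_7=113/120 ∈ [25/33, 1) → index 5

0 0 1 3 3 4 5 5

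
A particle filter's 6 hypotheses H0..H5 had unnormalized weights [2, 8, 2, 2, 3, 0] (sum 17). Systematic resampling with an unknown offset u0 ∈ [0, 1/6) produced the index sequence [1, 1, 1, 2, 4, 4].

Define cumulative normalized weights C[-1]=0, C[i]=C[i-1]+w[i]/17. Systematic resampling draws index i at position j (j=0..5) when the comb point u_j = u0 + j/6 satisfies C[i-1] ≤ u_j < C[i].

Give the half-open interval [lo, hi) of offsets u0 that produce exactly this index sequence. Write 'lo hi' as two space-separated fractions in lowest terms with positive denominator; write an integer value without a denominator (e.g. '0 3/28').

8/51 1/6

C = [2/17, 10/17, 12/17, 14/17, 1, 1]
j=0 picked index 1: u0 ∈ [2/17, 10/17)
j=1 picked index 1: u0 ∈ [-5/102, 43/102)
j=2 picked index 1: u0 ∈ [-11/51, 13/51)
j=3 picked index 2: u0 ∈ [3/34, 7/34)
j=4 picked index 4: u0 ∈ [8/51, 1/3)
j=5 picked index 4: u0 ∈ [-1/102, 1/6)
intersection: [8/51, 1/6)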